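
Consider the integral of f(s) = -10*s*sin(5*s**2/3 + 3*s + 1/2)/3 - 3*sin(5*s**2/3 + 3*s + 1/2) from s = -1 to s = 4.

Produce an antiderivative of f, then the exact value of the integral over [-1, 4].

The substitution u = 5*s**2/3 + 3*s + 1/2 works: f is exactly (dF/du)*(du/ds) for that inner function.
F(s) = cos(5*s**2/3 + 3*s + 1/2) is an antiderivative of f.
Check: d/ds[cos(5*s**2/3 + 3*s + 1/2)] = -10*s*sin(5*s**2/3 + 3*s + 1/2)/3 - 3*sin(5*s**2/3 + 3*s + 1/2) = f(s).
F(4) = cos(235/6); F(-1) = cos(5/6).
Integral = F(4) - F(-1) = -cos(5/6) + cos(235/6).

Antiderivative: F(s) = cos(5*s**2/3 + 3*s + 1/2); value = -cos(5/6) + cos(235/6)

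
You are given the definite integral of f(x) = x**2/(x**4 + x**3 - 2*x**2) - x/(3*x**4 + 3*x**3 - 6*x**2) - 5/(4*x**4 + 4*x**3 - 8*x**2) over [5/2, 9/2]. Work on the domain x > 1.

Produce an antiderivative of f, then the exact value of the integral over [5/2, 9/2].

The denominator factors as 12*x**2*(x - 1)*(x + 2); partial fractions split f into directly integrable pieces: -41/(144*(x + 2)) - 7/(36*(x - 1)) + 23/(48*x) + 5/(8*x**2).
F(x) = -(-69*x*log(x) + 28*x*log(x - 1) + 41*x*log(x + 2) + 90)/(144*x) is an antiderivative of f.
Check: d/dx[-(-69*x*log(x) + 28*x*log(x - 1) + 41*x*log(x + 2) + 90)/(144*x)] = (12*x**2 - 4*x - 15)/(12*x**4 + 12*x**3 - 24*x**2), which equals f(x).
F(9/2) = -41*log(13/2)/144 - 7*log(7/2)/36 - 5/36 + 23*log(9/2)/48; F(5/2) = -41*log(9/2)/144 - 1/4 - 7*log(3/2)/36 + 23*log(5/2)/48.
Integral = F(9/2) - F(5/2) = -41*log(13/2)/144 - 23*log(5/2)/48 - 7*log(7/2)/36 + 7*log(3/2)/36 + 1/9 + 55*log(9/2)/72.

Antiderivative: F(x) = -(-69*x*log(x) + 28*x*log(x - 1) + 41*x*log(x + 2) + 90)/(144*x); value = -41*log(13/2)/144 - 23*log(5/2)/48 - 7*log(7/2)/36 + 7*log(3/2)/36 + 1/9 + 55*log(9/2)/72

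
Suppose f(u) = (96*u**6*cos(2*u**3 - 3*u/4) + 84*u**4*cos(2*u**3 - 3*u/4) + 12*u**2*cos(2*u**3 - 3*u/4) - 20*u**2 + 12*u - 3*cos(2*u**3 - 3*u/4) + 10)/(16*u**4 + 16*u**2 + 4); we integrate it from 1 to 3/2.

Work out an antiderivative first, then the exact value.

Since d/du undoes antidifferentiation here, F'(u) = f(u) is required of F(u).
F(u) = (8*u**2*sin(2*u**3 - 3*u/4) + 10*u + 4*sin(2*u**3 - 3*u/4) - 3)/(8*u**2 + 4) is an antiderivative of f.
Check: d/du[(8*u**2*sin(2*u**3 - 3*u/4) + 10*u + 4*sin(2*u**3 - 3*u/4) - 3)/(8*u**2 + 4)] = (96*u**6*cos(2*u**3 - 3*u/4) + 84*u**4*cos(2*u**3 - 3*u/4) + 12*u**2*cos(2*u**3 - 3*u/4) - 20*u**2 + 12*u - 3*cos(2*u**3 - 3*u/4) + 10)/(16*u**4 + 16*u**2 + 4) = f(u).
F(3/2) = sin(45/8) + 6/11; F(1) = 7/12 + sin(5/4).
Integral = F(3/2) - F(1) = -sin(5/4) + sin(45/8) - 5/132.

Antiderivative: F(u) = (8*u**2*sin(2*u**3 - 3*u/4) + 10*u + 4*sin(2*u**3 - 3*u/4) - 3)/(8*u**2 + 4); value = -sin(5/4) + sin(45/8) - 5/132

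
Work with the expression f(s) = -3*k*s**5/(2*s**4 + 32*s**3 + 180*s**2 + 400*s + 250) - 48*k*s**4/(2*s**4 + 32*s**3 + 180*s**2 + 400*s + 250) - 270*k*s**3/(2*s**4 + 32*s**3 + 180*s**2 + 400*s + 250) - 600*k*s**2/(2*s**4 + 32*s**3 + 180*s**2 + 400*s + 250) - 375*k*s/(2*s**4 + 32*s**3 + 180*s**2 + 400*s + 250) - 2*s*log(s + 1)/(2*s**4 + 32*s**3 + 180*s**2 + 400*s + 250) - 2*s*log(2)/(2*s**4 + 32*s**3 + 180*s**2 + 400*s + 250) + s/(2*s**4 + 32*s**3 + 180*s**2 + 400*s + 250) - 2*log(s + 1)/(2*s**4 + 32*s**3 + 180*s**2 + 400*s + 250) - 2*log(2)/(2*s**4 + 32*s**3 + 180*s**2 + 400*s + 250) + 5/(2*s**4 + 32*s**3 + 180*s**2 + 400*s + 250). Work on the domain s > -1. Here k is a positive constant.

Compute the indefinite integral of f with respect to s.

Integrate term by term and add the pieces.
Check: d/ds[-3*k*s**2/4 + log(2*s + 2)/(2*(s + 5)**2)] = (-3*k*s**5 - 48*k*s**4 - 270*k*s**3 - 600*k*s**2 - 375*k*s - 2*s*log(s + 1) - 2*s*log(2) + s - 2*log(s + 1) - 2*log(2) + 5)/(2*s**4 + 32*s**3 + 180*s**2 + 400*s + 250), which equals f(s).

F(s) = -3*k*s**2/4 + log(2*s + 2)/(2*(s + 5)**2) + C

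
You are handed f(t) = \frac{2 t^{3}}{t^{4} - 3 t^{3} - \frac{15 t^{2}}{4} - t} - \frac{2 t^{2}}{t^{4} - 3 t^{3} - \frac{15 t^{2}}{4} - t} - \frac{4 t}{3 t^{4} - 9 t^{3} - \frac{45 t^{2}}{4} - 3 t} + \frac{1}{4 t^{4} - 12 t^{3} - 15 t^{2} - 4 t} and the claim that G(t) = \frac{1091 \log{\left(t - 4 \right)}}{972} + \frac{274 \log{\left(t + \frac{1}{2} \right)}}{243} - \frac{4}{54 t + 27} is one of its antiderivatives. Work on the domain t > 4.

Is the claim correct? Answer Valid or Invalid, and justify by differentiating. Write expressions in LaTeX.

Invalid: d/dt[G] - f = \frac{1}{4 t}, which is not 0.

d/dt[G] = \frac{108 t^{2} - 132 t - 109}{48 t^{3} - 144 t^{2} - 180 t - 48}
d/dt[G] - f(t) = \frac{1}{4 t} != 0.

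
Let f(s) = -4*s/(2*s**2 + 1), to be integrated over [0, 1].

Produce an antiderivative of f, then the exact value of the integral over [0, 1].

Antiderivative: F(s) = -log(2*s**2 + 1); value = -log(6) + log(2)

The substitution u = 4*s**2 + 2 works: f is exactly (dF/du)*(du/ds) for that inner function.
F(s) = -log(2*s**2 + 1) is an antiderivative of f.
Check: d/ds[-log(2*s**2 + 1)] = -4*s/(2*s**2 + 1) = f(s).
F(1) = -log(3); F(0) = 0.
Integral = F(1) - F(0) = -log(6) + log(2).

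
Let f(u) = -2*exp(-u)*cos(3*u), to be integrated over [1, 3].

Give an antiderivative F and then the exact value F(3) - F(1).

Antiderivative: F(u) = (-3*sin(3*u) + cos(3*u))*exp(-u)/5; value = -3*exp(-3)*sin(9)/5 + exp(-3)*cos(9)/5 + 3*exp(-1)*sin(3)/5 - exp(-1)*cos(3)/5

Any candidate F(u) must reproduce f(u) exactly when differentiated.
F(u) = (-3*sin(3*u) + cos(3*u))*exp(-u)/5 is an antiderivative of f.
Check: d/du[(-3*sin(3*u) + cos(3*u))*exp(-u)/5] = -2*exp(-u)*cos(3*u) = f(u).
F(3) = -3*exp(-3)*sin(9)/5 + exp(-3)*cos(9)/5; F(1) = exp(-1)*cos(3)/5 - 3*exp(-1)*sin(3)/5.
Integral = F(3) - F(1) = -3*exp(-3)*sin(9)/5 + exp(-3)*cos(9)/5 + 3*exp(-1)*sin(3)/5 - exp(-1)*cos(3)/5.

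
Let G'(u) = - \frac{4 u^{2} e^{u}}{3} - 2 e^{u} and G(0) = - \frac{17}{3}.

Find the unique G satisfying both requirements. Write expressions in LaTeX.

Recognize the product-rule pattern: G'(u) = v'r + vr' with v = - \frac{4 u^{2}}{3} + \frac{8 u}{3} - \frac{14}{3}, r = e^{u}, so integration by parts undoes it.
A general antiderivative is \frac{\left(- 4 u^{2} + 8 u - 14\right) e^{u}}{3} + C.
The condition gives C = - \frac{17}{3} - (- \frac{14}{3}) = -1.
So G(u) = - \frac{4 u^{2} e^{u}}{3} + \frac{8 u e^{u}}{3} - \frac{14 e^{u}}{3} - 1.
Check: d/du[- \frac{4 u^{2} e^{u}}{3} + \frac{8 u e^{u}}{3} - \frac{14 e^{u}}{3} - 1] = - \frac{4 u^{2} e^{u}}{3} - 2 e^{u} = G'(u).

G(u) = - \frac{4 u^{2} e^{u}}{3} + \frac{8 u e^{u}}{3} - \frac{14 e^{u}}{3} - 1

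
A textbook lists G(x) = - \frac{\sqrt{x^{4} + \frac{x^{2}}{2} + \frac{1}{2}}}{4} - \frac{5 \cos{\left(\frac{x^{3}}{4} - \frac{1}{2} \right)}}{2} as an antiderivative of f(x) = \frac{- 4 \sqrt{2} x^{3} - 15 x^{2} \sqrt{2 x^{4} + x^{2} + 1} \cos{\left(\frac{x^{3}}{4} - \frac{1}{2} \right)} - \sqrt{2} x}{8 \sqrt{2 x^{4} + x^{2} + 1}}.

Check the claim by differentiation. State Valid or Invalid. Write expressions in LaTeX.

Invalid: d/dx[G] - f = \frac{15 x^{2} \sin{\left(\frac{x^{3}}{4} - \frac{1}{2} \right)}}{8} + \frac{15 x^{2} \cos{\left(\frac{x^{3}}{4} - \frac{1}{2} \right)}}{8}, which is not 0.

d/dx[G] = \frac{- 4 \sqrt{2} x^{3} + 15 x^{2} \sqrt{2 x^{4} + x^{2} + 1} \sin{\left(\frac{x^{3}}{4} - \frac{1}{2} \right)} - \sqrt{2} x}{8 \sqrt{2 x^{4} + x^{2} + 1}}
d/dx[G] - f(x) = \frac{15 x^{2} \sin{\left(\frac{x^{3}}{4} - \frac{1}{2} \right)}}{8} + \frac{15 x^{2} \cos{\left(\frac{x^{3}}{4} - \frac{1}{2} \right)}}{8} != 0.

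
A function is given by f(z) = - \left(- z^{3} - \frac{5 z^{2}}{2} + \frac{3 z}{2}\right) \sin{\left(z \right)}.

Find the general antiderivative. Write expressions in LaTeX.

A first test for any F(z): its z-derivative must equal f(z) identically.
Check: d/dz[- z^{3} \cos{\left(z \right)} + 3 z^{2} \sin{\left(z \right)} - \frac{5 z^{2} \cos{\left(z \right)}}{2} + 5 z \sin{\left(z \right)} + \frac{15 z \cos{\left(z \right)}}{2} - \frac{15 \sin{\left(z \right)}}{2} + 5 \cos{\left(z \right)}] = z^{3} \sin{\left(z \right)} + \frac{5 z^{2} \sin{\left(z \right)}}{2} - \frac{3 z \sin{\left(z \right)}}{2}, which equals f(z).

F(z) = - z^{3} \cos{\left(z \right)} + 3 z^{2} \sin{\left(z \right)} - \frac{5 z^{2} \cos{\left(z \right)}}{2} + 5 z \sin{\left(z \right)} + \frac{15 z \cos{\left(z \right)}}{2} - \frac{15 \sin{\left(z \right)}}{2} + 5 \cos{\left(z \right)} + C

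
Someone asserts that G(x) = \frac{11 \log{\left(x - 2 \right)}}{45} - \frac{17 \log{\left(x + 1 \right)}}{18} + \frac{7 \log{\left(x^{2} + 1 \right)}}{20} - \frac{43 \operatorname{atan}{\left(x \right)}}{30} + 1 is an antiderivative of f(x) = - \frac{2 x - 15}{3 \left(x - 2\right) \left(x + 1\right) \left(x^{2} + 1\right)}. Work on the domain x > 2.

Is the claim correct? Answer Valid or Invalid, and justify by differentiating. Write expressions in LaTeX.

d/dx[G] = \frac{15 - 2 x}{3 x^{4} - 3 x^{3} - 3 x^{2} - 3 x - 6}
This equals f(x) exactly, so the claim holds.

Valid - differentiating G returns exactly f.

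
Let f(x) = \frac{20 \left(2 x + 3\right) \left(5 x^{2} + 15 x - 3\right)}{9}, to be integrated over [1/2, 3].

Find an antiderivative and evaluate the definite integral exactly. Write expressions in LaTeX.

Antiderivative: F(x) = \frac{50 x^{4}}{9} + \frac{100 x^{3}}{3} + \frac{130 x^{2}}{3} - 20 x; value = \frac{120575}{72}

The substitution u = \frac{5 x^{2}}{3} + 5 x - 1 works: f is exactly (dF/du)*(du/dx) for that inner function.
F(x) = \frac{50 x^{4}}{9} + \frac{100 x^{3}}{3} + \frac{130 x^{2}}{3} - 20 x is an antiderivative of f.
Check: d/dx[\frac{50 x^{4}}{9} + \frac{100 x^{3}}{3} + \frac{130 x^{2}}{3} - 20 x] = \frac{200 x^{3}}{9} + 100 x^{2} + \frac{260 x}{3} - 20, which equals f(x).
F(3) = 1680; F(1/2) = \frac{385}{72}.
Integral = F(3) - F(1/2) = \frac{120575}{72}.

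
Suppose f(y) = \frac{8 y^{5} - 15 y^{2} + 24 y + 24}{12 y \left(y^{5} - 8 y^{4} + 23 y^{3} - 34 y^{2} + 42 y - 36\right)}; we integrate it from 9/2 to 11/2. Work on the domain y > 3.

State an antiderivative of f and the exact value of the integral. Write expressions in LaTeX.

Antiderivative: F(y) = \frac{- 484 \left(y - 3\right) \log{\left(y \right)} - 8912 \left(y - 3\right) \log{\left(y - 3 \right)} + 16214 \left(y - 3\right) \log{\left(y - 2 \right)} - 505 \left(y - 3\right) \log{\left(y^{2} + 2 \right)} - 569 \sqrt{2} \left(y - 3\right) \operatorname{atan}{\left(\frac{\sqrt{2} y}{2} \right)} - 41910}{8712 \left(y - 3\right)}; value = - \frac{12563 \log{\left(\frac{5}{2} \right)}}{4356} - \frac{505 \log{\left(\frac{129}{4} \right)}}{8712} - \frac{569 \sqrt{2} \operatorname{atan}{\left(\frac{11 \sqrt{2}}{4} \right)}}{8712} - \frac{\log{\left(\frac{11}{2} \right)}}{18} + \frac{\log{\left(\frac{9}{2} \right)}}{18} + \frac{569 \sqrt{2} \operatorname{atan}{\left(\frac{9 \sqrt{2}}{4} \right)}}{8712} + \frac{505 \log{\left(\frac{89}{4} \right)}}{8712} + \frac{1114 \log{\left(\frac{3}{2} \right)}}{1089} + \frac{127}{99} + \frac{67 \log{\left(\frac{7}{2} \right)}}{36}

Factor the denominator (12 y \left(y - 3\right)^{2} \left(y - 2\right) \left(y^{2} + 2\right)) and decompose: f = - \frac{505 y + 569}{4356 \left(y^{2} + 2\right)} + \frac{67}{36 \left(y - 2\right)} - \frac{1114}{1089 \left(y - 3\right)} + \frac{635}{132 \left(y - 3\right)^{2}} - \frac{1}{18 y}; each piece integrates to a log, atan, or power term.
F(y) = \frac{- 484 \left(y - 3\right) \log{\left(y \right)} - 8912 \left(y - 3\right) \log{\left(y - 3 \right)} + 16214 \left(y - 3\right) \log{\left(y - 2 \right)} - 505 \left(y - 3\right) \log{\left(y^{2} + 2 \right)} - 569 \sqrt{2} \left(y - 3\right) \operatorname{atan}{\left(\frac{\sqrt{2} y}{2} \right)} - 41910}{8712 \left(y - 3\right)} is an antiderivative of f.
Check: d/dy[\frac{- 484 \left(y - 3\right) \log{\left(y \right)} - 8912 \left(y - 3\right) \log{\left(y - 3 \right)} + 16214 \left(y - 3\right) \log{\left(y - 2 \right)} - 505 \left(y - 3\right) \log{\left(y^{2} + 2 \right)} - 569 \sqrt{2} \left(y - 3\right) \operatorname{atan}{\left(\frac{\sqrt{2} y}{2} \right)} - 41910}{8712 \left(y - 3\right)}] = \frac{8 y^{5} - 15 y^{2} + 24 y + 24}{12 y^{6} - 96 y^{5} + 276 y^{4} - 408 y^{3} + 504 y^{2} - 432 y}, which equals f(y).
F(11/2) = - \frac{127}{66} - \frac{1114 \log{\left(\frac{5}{2} \right)}}{1089} - \frac{505 \log{\left(\frac{129}{4} \right)}}{8712} - \frac{569 \sqrt{2} \operatorname{atan}{\left(\frac{11 \sqrt{2}}{4} \right)}}{8712} - \frac{\log{\left(\frac{11}{2} \right)}}{18} + \frac{67 \log{\left(\frac{7}{2} \right)}}{36}; F(9/2) = - \frac{635}{198} - \frac{1114 \log{\left(\frac{3}{2} \right)}}{1089} - \frac{505 \log{\left(\frac{89}{4} \right)}}{8712} - \frac{569 \sqrt{2} \operatorname{atan}{\left(\frac{9 \sqrt{2}}{4} \right)}}{8712} - \frac{\log{\left(\frac{9}{2} \right)}}{18} + \frac{67 \log{\left(\frac{5}{2} \right)}}{36}.
Integral = F(11/2) - F(9/2) = - \frac{12563 \log{\left(\frac{5}{2} \right)}}{4356} - \frac{505 \log{\left(\frac{129}{4} \right)}}{8712} - \frac{569 \sqrt{2} \operatorname{atan}{\left(\frac{11 \sqrt{2}}{4} \right)}}{8712} - \frac{\log{\left(\frac{11}{2} \right)}}{18} + \frac{\log{\left(\frac{9}{2} \right)}}{18} + \frac{569 \sqrt{2} \operatorname{atan}{\left(\frac{9 \sqrt{2}}{4} \right)}}{8712} + \frac{505 \log{\left(\frac{89}{4} \right)}}{8712} + \frac{1114 \log{\left(\frac{3}{2} \right)}}{1089} + \frac{127}{99} + \frac{67 \log{\left(\frac{7}{2} \right)}}{36}.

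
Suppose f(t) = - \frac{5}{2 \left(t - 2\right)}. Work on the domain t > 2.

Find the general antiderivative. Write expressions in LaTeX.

Check any antiderivative F(t) by computing F'(t) and comparing it with f(t).
Check: d/dt[- \frac{5 \log{\left(3 t - 6 \right)}}{2}] = - \frac{5}{2 t - 4}, which equals f(t).

F(t) = - \frac{5 \log{\left(3 t - 6 \right)}}{2} + C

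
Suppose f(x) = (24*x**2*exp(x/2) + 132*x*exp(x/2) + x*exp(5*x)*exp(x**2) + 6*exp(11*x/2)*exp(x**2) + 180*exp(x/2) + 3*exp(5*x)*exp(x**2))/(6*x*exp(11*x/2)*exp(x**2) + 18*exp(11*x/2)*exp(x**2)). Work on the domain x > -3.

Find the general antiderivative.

Since d/dx undoes antidifferentiation here, F'(x) = f(x) is required of F(x).
Check: d/dx[-2*exp(-x**2 - 5*x) + log(x + 3) - exp(-x/2)/3] = (24*x**2*exp(x/2) + 132*x*exp(x/2) + x*exp(5*x)*exp(x**2) + 6*exp(11*x/2)*exp(x**2) + 180*exp(x/2) + 3*exp(5*x)*exp(x**2))/(6*x*exp(11*x/2)*exp(x**2) + 18*exp(11*x/2)*exp(x**2)) = f(x).

F(x) = -2*exp(-x**2 - 5*x) + log(x + 3) - exp(-x/2)/3 + C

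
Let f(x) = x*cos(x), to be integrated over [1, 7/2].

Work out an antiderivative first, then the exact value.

A first test for any F(x): its x-derivative must equal f(x) identically.
F(x) = x*sin(x) + cos(x) is an antiderivative of f.
Check: d/dx[x*sin(x) + cos(x)] = x*cos(x) = f(x).
F(7/2) = 7*sin(7/2)/2 + cos(7/2); F(1) = cos(1) + sin(1).
Integral = F(7/2) - F(1) = 7*sin(7/2)/2 + cos(7/2) - sin(1) - cos(1).

Antiderivative: F(x) = x*sin(x) + cos(x); value = 7*sin(7/2)/2 + cos(7/2) - sin(1) - cos(1)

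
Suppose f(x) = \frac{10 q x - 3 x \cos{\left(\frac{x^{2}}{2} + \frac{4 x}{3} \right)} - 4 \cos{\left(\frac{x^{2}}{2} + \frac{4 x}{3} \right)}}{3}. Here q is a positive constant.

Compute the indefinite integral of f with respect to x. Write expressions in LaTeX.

A candidate is checked by its d/dx: the result must match f(x).
Check: d/dx[\frac{5 q x^{2} - 3 \sin{\left(\frac{x^{2}}{2} + \frac{4 x}{3} \right)}}{3}] = \frac{10 q x}{3} - x \cos{\left(\frac{x^{2}}{2} + \frac{4 x}{3} \right)} - \frac{4 \cos{\left(\frac{x^{2}}{2} + \frac{4 x}{3} \right)}}{3}, which equals f(x).

F(x) = \frac{5 q x^{2} - 3 \sin{\left(\frac{x^{2}}{2} + \frac{4 x}{3} \right)}}{3} + C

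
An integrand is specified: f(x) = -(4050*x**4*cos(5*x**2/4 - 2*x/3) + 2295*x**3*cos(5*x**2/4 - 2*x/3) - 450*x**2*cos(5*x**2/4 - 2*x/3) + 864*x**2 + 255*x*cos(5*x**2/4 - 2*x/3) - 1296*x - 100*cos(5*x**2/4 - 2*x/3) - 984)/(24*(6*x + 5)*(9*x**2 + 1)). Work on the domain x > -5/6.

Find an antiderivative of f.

An antiderivative is F(x) = -2*log(3*x + 5/2)/3 - 5*sin(5*x**2/4 - 2*x/3)/4 + 3*atan(3*x).

Since d/dx undoes antidifferentiation here, F'(x) = f(x) is required of F(x).
Check: d/dx[-2*log(3*x + 5/2)/3 - 5*sin(5*x**2/4 - 2*x/3)/4 + 3*atan(3*x)] = (-4050*x**4*cos(5*x**2/4 - 2*x/3) - 2295*x**3*cos(5*x**2/4 - 2*x/3) + 450*x**2*cos(5*x**2/4 - 2*x/3) - 864*x**2 - 255*x*cos(5*x**2/4 - 2*x/3) + 1296*x + 100*cos(5*x**2/4 - 2*x/3) + 984)/(1296*x**3 + 1080*x**2 + 144*x + 120), which equals f(x).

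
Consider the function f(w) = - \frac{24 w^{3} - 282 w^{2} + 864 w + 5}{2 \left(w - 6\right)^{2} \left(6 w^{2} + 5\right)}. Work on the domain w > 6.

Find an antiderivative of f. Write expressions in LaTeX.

Differentiate the proposed F(w) back; it has to land on f(w) exactly.
Check: d/dw[- \log{\left(2 w^{2} + \frac{5}{3} \right)} + \frac{1}{2 w - 12}] = \frac{- 24 w^{3} + 282 w^{2} - 864 w - 5}{12 w^{4} - 144 w^{3} + 442 w^{2} - 120 w + 360}, which equals f(w).

An antiderivative is F(w) = - \log{\left(2 w^{2} + \frac{5}{3} \right)} + \frac{1}{2 w - 12}.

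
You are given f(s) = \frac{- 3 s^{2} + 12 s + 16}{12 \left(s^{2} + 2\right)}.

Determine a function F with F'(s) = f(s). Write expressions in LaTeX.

An antiderivative is F(s) = \frac{- 3 s + 6 \log{\left(s^{2} + 2 \right)} + 11 \sqrt{2} \operatorname{atan}{\left(\frac{\sqrt{2} s}{2} \right)}}{12}.

An antiderivative F(s) passes only if d/ds[F] lands on f(s) exactly.
Check: d/ds[\frac{- 3 s + 6 \log{\left(s^{2} + 2 \right)} + 11 \sqrt{2} \operatorname{atan}{\left(\frac{\sqrt{2} s}{2} \right)}}{12}] = \frac{- 3 s^{2} + 12 s + 16}{12 s^{2} + 24}, which equals f(s).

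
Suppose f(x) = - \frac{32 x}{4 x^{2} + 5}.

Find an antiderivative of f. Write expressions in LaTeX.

The substitution u = 2 x^{2} + \frac{5}{2} works: f is exactly (dF/du)*(du/dx) for that inner function.
Check: d/dx[- 4 \log{\left(2 x^{2} + \frac{5}{2} \right)}] = - \frac{32 x}{4 x^{2} + 5} = f(x).

An antiderivative is F(x) = - 4 \log{\left(2 x^{2} + \frac{5}{2} \right)}.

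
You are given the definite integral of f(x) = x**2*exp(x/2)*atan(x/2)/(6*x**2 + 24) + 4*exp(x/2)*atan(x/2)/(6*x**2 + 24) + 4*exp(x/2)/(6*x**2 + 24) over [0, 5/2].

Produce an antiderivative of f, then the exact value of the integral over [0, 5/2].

Antiderivative: F(x) = exp(x/2)*atan(x/2)/3; value = exp(5/4)*atan(5/4)/3

Recognize the product-rule pattern: f = u'v + uv' with u = atan(x/2)/3, v = exp(x/2), so integration by parts undoes it.
F(x) = exp(x/2)*atan(x/2)/3 is an antiderivative of f.
Check: d/dx[exp(x/2)*atan(x/2)/3] = (x**2*exp(x/2)*atan(x/2) + 4*exp(x/2)*atan(x/2) + 4*exp(x/2))/(6*x**2 + 24), which equals f(x).
F(5/2) = exp(5/4)*atan(5/4)/3; F(0) = 0.
Integral = F(5/2) - F(0) = exp(5/4)*atan(5/4)/3.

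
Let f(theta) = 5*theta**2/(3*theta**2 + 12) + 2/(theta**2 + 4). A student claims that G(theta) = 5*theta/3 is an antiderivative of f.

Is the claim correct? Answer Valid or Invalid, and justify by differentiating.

d/dtheta[G] = 5/3
d/dtheta[G] - f(theta) = 14/(3*theta**2 + 12) != 0.

Invalid: d/dtheta[G] - f = 14/(3*theta**2 + 12), which is not 0.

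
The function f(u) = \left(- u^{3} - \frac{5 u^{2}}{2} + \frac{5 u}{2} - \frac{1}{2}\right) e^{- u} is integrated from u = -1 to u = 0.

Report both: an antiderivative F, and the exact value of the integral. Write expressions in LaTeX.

Antiderivative: F(u) = u^{3} e^{- u} + \frac{11 u^{2} e^{- u}}{2} + \frac{17 u e^{- u}}{2} + 9 e^{- u}; value = 9 - 5 e

Recognize the product-rule pattern: f = v'r + vr' with v = u^{3} + \frac{11 u^{2}}{2} + \frac{17 u}{2} + 9, r = e^{- u}, so integration by parts undoes it.
F(u) = u^{3} e^{- u} + \frac{11 u^{2} e^{- u}}{2} + \frac{17 u e^{- u}}{2} + 9 e^{- u} is an antiderivative of f.
Check: d/du[u^{3} e^{- u} + \frac{11 u^{2} e^{- u}}{2} + \frac{17 u e^{- u}}{2} + 9 e^{- u}] = \frac{\left(- 2 u^{3} - 5 u^{2} + 5 u - 1\right) e^{- u}}{2}, which equals f(u).
F(0) = 9; F(-1) = 5 e.
Integral = F(0) - F(-1) = 9 - 5 e.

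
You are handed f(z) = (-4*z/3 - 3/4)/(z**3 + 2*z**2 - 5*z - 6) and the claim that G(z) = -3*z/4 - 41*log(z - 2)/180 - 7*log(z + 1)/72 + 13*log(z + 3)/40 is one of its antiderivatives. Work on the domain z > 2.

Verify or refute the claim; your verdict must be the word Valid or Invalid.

d/dz[G] = (-9*z**3 - 18*z**2 + 29*z + 45)/(12*z**3 + 24*z**2 - 60*z - 72)
d/dz[G] - f(z) = -3/4 != 0.

Invalid: d/dz[G] - f = -3/4, which is not 0.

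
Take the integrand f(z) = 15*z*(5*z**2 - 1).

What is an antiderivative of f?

An antiderivative is F(z) = 3*(5*z**2 - 1)**2/4.

The substitution u = 5*z**2 - 1 works: f is exactly (dF/du)*(du/dz) for that inner function.
Check: d/dz[3*(5*z**2 - 1)**2/4] = 75*z**3 - 15*z, which equals f(z).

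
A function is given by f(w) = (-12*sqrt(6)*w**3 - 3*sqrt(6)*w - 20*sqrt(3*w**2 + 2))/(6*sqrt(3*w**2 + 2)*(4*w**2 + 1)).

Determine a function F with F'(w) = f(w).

An antiderivative is F(w) = (-sqrt(6)*sqrt(3*w**2 + 2) - 10*atan(2*w))/6.

Any candidate F(w) must reproduce f(w) exactly when differentiated.
Check: d/dw[(-sqrt(6)*sqrt(3*w**2 + 2) - 10*atan(2*w))/6] = (-12*sqrt(6)*w**3 - 3*sqrt(6)*w - 20*sqrt(3*w**2 + 2))/(24*w**2*sqrt(3*w**2 + 2) + 6*sqrt(3*w**2 + 2)), which equals f(w).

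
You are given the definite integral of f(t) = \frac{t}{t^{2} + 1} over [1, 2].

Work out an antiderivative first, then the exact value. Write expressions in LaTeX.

Antiderivative: F(t) = \frac{\log{\left(2 t^{2} + 2 \right)}}{2}; value = - \frac{\log{\left(4 \right)}}{2} + \frac{\log{\left(10 \right)}}{2}

f matches the chain-rule pattern g'(h)*h' with inner function h(t) = 2 t^{2} + 2; substituting u = h(t) collapses the integral.
F(t) = \frac{\log{\left(2 t^{2} + 2 \right)}}{2} is an antiderivative of f.
Check: d/dt[\frac{\log{\left(2 t^{2} + 2 \right)}}{2}] = \frac{t}{t^{2} + 1} = f(t).
F(2) = \frac{\log{\left(10 \right)}}{2}; F(1) = \frac{\log{\left(4 \right)}}{2}.
Integral = F(2) - F(1) = - \frac{\log{\left(4 \right)}}{2} + \frac{\log{\left(10 \right)}}{2}.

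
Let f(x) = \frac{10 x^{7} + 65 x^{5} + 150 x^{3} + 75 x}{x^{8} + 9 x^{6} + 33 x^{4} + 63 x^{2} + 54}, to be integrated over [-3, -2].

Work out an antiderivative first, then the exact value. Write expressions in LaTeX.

Antiderivative: F(x) = \frac{5 \log{\left(\frac{x^{4}}{3} + x^{2} + 2 \right)}}{2} + \frac{5}{x^{2} + 3}; value = - \frac{5 \log{\left(38 \right)}}{2} + \frac{25}{84} + \frac{5 \log{\left(\frac{34}{3} \right)}}{2}

A first test for any F(x): its x-derivative must equal f(x) identically.
F(x) = \frac{5 \log{\left(\frac{x^{4}}{3} + x^{2} + 2 \right)}}{2} + \frac{5}{x^{2} + 3} is an antiderivative of f.
Check: d/dx[\frac{5 \log{\left(\frac{x^{4}}{3} + x^{2} + 2 \right)}}{2} + \frac{5}{x^{2} + 3}] = \frac{10 x^{7} + 65 x^{5} + 150 x^{3} + 75 x}{x^{8} + 9 x^{6} + 33 x^{4} + 63 x^{2} + 54} = f(x).
F(-2) = \frac{5}{7} + \frac{5 \log{\left(\frac{34}{3} \right)}}{2}; F(-3) = \frac{5}{12} + \frac{5 \log{\left(38 \right)}}{2}.
Integral = F(-2) - F(-3) = - \frac{5 \log{\left(38 \right)}}{2} + \frac{25}{84} + \frac{5 \log{\left(\frac{34}{3} \right)}}{2}.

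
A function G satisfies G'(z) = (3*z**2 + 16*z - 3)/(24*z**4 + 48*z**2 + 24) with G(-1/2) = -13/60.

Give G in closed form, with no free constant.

G'(z) has the shape u'v + uv' for u = 1/(4*z**2 + 4) and v = -z/2 - 4/3 — it is the derivative of the product u*v.
A general antiderivative is (-z/2 - 4/3)/(4*z**2 + 4) + C.
The condition gives C = -13/60 - (-13/60) = 0.
So G(z) = -z/(8*z**2 + 8) - 4/(12*z**2 + 12).
Check: d/dz[-z/(8*z**2 + 8) - 4/(12*z**2 + 12)] = (3*z**2 + 16*z - 3)/(24*z**4 + 48*z**2 + 24) = G'(z).

G(z) = -z/(8*z**2 + 8) - 4/(12*z**2 + 12)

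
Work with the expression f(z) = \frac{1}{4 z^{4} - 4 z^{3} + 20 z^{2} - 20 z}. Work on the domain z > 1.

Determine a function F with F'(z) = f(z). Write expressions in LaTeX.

An antiderivative is F(z) = \frac{- 12 \log{\left(z \right)} + 10 \log{\left(z - 1 \right)} + \log{\left(z^{2} + 5 \right)} - 2 \sqrt{5} \operatorname{atan}{\left(\frac{\sqrt{5} z}{5} \right)}}{240}.

The denominator factors as 4 z \left(z - 1\right) \left(z^{2} + 5\right); partial fractions split f into directly integrable pieces: \frac{z - 5}{120 \left(z^{2} + 5\right)} + \frac{1}{24 \left(z - 1\right)} - \frac{1}{20 z}.
Check: d/dz[\frac{- 12 \log{\left(z \right)} + 10 \log{\left(z - 1 \right)} + \log{\left(z^{2} + 5 \right)} - 2 \sqrt{5} \operatorname{atan}{\left(\frac{\sqrt{5} z}{5} \right)}}{240}] = \frac{1}{4 z^{4} - 4 z^{3} + 20 z^{2} - 20 z} = f(z).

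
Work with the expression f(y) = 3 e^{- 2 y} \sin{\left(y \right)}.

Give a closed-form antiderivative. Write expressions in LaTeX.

Differentiate the proposed F(y) back; it has to land on f(y) exactly.
Check: d/dy[- \frac{6 e^{- 2 y} \sin{\left(y \right)}}{5} - \frac{3 e^{- 2 y} \cos{\left(y \right)}}{5}] = 3 e^{- 2 y} \sin{\left(y \right)} = f(y).

An antiderivative is F(y) = - \frac{6 e^{- 2 y} \sin{\left(y \right)}}{5} - \frac{3 e^{- 2 y} \cos{\left(y \right)}}{5}.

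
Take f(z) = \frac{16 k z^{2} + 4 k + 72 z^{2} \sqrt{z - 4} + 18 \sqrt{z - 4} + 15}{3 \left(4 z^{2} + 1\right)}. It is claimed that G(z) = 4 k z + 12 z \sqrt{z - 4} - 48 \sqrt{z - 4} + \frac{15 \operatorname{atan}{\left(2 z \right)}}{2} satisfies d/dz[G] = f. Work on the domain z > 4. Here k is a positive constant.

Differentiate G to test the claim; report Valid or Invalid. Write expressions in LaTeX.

d/dz[G] = \frac{16 k z^{2} \sqrt{z - 4} + 4 k \sqrt{z - 4} + 72 z^{3} - 288 z^{2} + 18 z + 15 \sqrt{z - 4} - 72}{4 z^{2} \sqrt{z - 4} + \sqrt{z - 4}}
d/dz[G] - f(z) = \frac{32 k z^{2} + 8 k + 144 z^{2} \sqrt{z - 4} + 36 \sqrt{z - 4} + 30}{12 z^{2} + 3} != 0.

Invalid: d/dz[G] - f = \frac{32 k z^{2} + 8 k + 144 z^{2} \sqrt{z - 4} + 36 \sqrt{z - 4} + 30}{12 z^{2} + 3}, which is not 0.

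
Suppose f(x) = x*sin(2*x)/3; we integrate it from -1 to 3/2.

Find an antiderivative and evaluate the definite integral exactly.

A first test for any F(x): its x-derivative must equal f(x) identically.
F(x) = -x*cos(2*x)/6 + sin(2*x)/12 is an antiderivative of f.
Check: d/dx[-x*cos(2*x)/6 + sin(2*x)/12] = x*sin(2*x)/3 = f(x).
F(3/2) = sin(3)/12 - cos(3)/4; F(-1) = -sin(2)/12 + cos(2)/6.
Integral = F(3/2) - F(-1) = sin(3)/12 - cos(2)/6 + sin(2)/12 - cos(3)/4.

Antiderivative: F(x) = -x*cos(2*x)/6 + sin(2*x)/12; value = sin(3)/12 - cos(2)/6 + sin(2)/12 - cos(3)/4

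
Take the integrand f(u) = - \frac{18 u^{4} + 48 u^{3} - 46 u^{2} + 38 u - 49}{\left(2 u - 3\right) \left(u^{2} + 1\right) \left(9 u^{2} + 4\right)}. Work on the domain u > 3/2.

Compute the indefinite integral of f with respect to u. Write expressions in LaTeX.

Recover f(u) by differentiating a candidate F(u); any mismatch rules it out.
Check: d/du[\frac{- 2 \log{\left(2 u - 3 \right)} - 2 \operatorname{atan}{\left(u \right)} - 5 \operatorname{atan}{\left(\frac{3 u}{2} \right)}}{2}] = \frac{- 18 u^{4} - 48 u^{3} + 46 u^{2} - 38 u + 49}{18 u^{5} - 27 u^{4} + 26 u^{3} - 39 u^{2} + 8 u - 12}, which equals f(u).

F(u) = \frac{- 2 \log{\left(2 u - 3 \right)} - 2 \operatorname{atan}{\left(u \right)} - 5 \operatorname{atan}{\left(\frac{3 u}{2} \right)}}{2} + C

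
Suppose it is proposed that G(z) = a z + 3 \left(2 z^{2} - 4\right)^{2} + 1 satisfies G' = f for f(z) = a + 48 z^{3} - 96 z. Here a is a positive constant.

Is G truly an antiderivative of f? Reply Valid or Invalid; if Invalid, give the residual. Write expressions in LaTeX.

Valid. The derivative of G reproduces f.

d/dz[G] = a + 48 z^{3} - 96 z
This equals f(z) exactly, so the claim holds.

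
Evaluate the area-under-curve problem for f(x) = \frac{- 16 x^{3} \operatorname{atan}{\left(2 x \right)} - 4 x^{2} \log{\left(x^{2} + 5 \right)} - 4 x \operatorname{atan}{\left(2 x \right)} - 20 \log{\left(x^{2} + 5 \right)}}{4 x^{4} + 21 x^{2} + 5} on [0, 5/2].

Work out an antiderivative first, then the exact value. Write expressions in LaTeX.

f has the shape u'v + uv' for u = - 2 \operatorname{atan}{\left(2 x \right)} and v = \log{\left(x^{2} + 5 \right)} — it is the derivative of the product u*v.
F(x) = - 2 \log{\left(x^{2} + 5 \right)} \operatorname{atan}{\left(2 x \right)} is an antiderivative of f.
Check: d/dx[- 2 \log{\left(x^{2} + 5 \right)} \operatorname{atan}{\left(2 x \right)}] = \frac{- 16 x^{3} \operatorname{atan}{\left(2 x \right)} - 4 x^{2} \log{\left(x^{2} + 5 \right)} - 4 x \operatorname{atan}{\left(2 x \right)} - 20 \log{\left(x^{2} + 5 \right)}}{4 x^{4} + 21 x^{2} + 5} = f(x).
F(5/2) = - 2 \log{\left(\frac{45}{4} \right)} \operatorname{atan}{\left(5 \right)}; F(0) = 0.
Integral = F(5/2) - F(0) = - 2 \log{\left(\frac{45}{4} \right)} \operatorname{atan}{\left(5 \right)}.

Antiderivative: F(x) = - 2 \log{\left(x^{2} + 5 \right)} \operatorname{atan}{\left(2 x \right)}; value = - 2 \log{\left(\frac{45}{4} \right)} \operatorname{atan}{\left(5 \right)}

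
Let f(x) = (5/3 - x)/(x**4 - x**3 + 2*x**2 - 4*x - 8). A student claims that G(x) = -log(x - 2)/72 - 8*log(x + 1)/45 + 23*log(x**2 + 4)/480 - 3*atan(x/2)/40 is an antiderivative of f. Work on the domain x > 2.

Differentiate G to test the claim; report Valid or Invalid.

d/dx[G] = (-23*x**3 + 23*x**2 - 194*x + 400)/(240*x**4 - 240*x**3 + 480*x**2 - 960*x - 1920)
d/dx[G] - f(x) = -23*x/(240*x**2 + 960) != 0.

Invalid: d/dx[G] - f = -23*x/(240*x**2 + 960), which is not 0.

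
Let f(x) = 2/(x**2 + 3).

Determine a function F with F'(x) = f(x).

An antiderivative F(x) passes only if d/dx[F] lands on f(x) exactly.
Check: d/dx[2*sqrt(3)*atan(sqrt(3)*x/3)/3] = 2/(x**2 + 3) = f(x).

An antiderivative is F(x) = 2*sqrt(3)*atan(sqrt(3)*x/3)/3.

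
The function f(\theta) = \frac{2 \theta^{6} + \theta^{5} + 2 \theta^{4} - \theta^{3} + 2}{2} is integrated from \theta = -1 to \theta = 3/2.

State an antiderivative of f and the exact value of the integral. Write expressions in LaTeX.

For F(\theta) to be correct the identity F'(\theta) - f(\theta) = 0 must hold.
F(\theta) = \frac{\theta \left(120 \theta^{6} + 70 \theta^{5} + 168 \theta^{4} - 105 \theta^{3} + 840\right)}{840} is an antiderivative of f.
Check: d/d\theta[\frac{\theta \left(120 \theta^{6} + 70 \theta^{5} + 168 \theta^{4} - 105 \theta^{3} + 840\right)}{840}] = \theta^{6} + \frac{\theta^{5}}{2} + \theta^{4} - \frac{\theta^{3}}{2} + 1, which equals f(\theta).
F(3/2) = \frac{51753}{8960}; F(-1) = - \frac{1163}{840}.
Integral = F(3/2) - F(-1) = \frac{38495}{5376}.

Antiderivative: F(\theta) = \frac{\theta \left(120 \theta^{6} + 70 \theta^{5} + 168 \theta^{4} - 105 \theta^{3} + 840\right)}{840}; value = \frac{38495}{5376}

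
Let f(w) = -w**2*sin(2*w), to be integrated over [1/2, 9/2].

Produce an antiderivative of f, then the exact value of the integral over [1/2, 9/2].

Antiderivative: F(w) = (2*w**2*cos(2*w) - 2*w*sin(2*w) - cos(2*w))/4; value = 79*cos(9)/8 - 9*sin(9)/4 + cos(1)/8 + sin(1)/4

Differentiate the proposed F(w) back; it has to land on f(w) exactly.
F(w) = (2*w**2*cos(2*w) - 2*w*sin(2*w) - cos(2*w))/4 is an antiderivative of f.
Check: d/dw[(2*w**2*cos(2*w) - 2*w*sin(2*w) - cos(2*w))/4] = -w**2*sin(2*w) = f(w).
F(9/2) = 79*cos(9)/8 - 9*sin(9)/4; F(1/2) = -sin(1)/4 - cos(1)/8.
Integral = F(9/2) - F(1/2) = 79*cos(9)/8 - 9*sin(9)/4 + cos(1)/8 + sin(1)/4.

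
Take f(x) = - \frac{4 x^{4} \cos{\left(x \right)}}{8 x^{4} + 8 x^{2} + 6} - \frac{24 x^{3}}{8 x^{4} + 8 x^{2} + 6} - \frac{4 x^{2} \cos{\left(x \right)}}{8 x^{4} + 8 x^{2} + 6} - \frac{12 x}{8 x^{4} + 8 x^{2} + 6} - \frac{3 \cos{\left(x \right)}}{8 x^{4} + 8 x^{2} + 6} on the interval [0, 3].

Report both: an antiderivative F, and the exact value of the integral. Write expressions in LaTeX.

Integrate term by term and add the pieces.
F(x) = - \frac{3 \log{\left(2 x^{4} + 2 x^{2} + \frac{3}{2} \right)}}{4} - \frac{\sin{\left(x \right)}}{2} is an antiderivative of f.
Check: d/dx[- \frac{3 \log{\left(2 x^{4} + 2 x^{2} + \frac{3}{2} \right)}}{4} - \frac{\sin{\left(x \right)}}{2}] = \frac{- 4 x^{4} \cos{\left(x \right)} - 24 x^{3} - 4 x^{2} \cos{\left(x \right)} - 12 x - 3 \cos{\left(x \right)}}{8 x^{4} + 8 x^{2} + 6}, which equals f(x).
F(3) = - \frac{3 \log{\left(\frac{363}{2} \right)}}{4} - \frac{\sin{\left(3 \right)}}{2}; F(0) = - \frac{3 \log{\left(\frac{3}{2} \right)}}{4}.
Integral = F(3) - F(0) = - \frac{3 \log{\left(\frac{363}{2} \right)}}{4} - \frac{\sin{\left(3 \right)}}{2} + \frac{3 \log{\left(\frac{3}{2} \right)}}{4}.

Antiderivative: F(x) = - \frac{3 \log{\left(2 x^{4} + 2 x^{2} + \frac{3}{2} \right)}}{4} - \frac{\sin{\left(x \right)}}{2}; value = - \frac{3 \log{\left(\frac{363}{2} \right)}}{4} - \frac{\sin{\left(3 \right)}}{2} + \frac{3 \log{\left(\frac{3}{2} \right)}}{4}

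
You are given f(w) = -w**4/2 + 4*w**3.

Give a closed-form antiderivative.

An antiderivative is F(w) = -w**5/10 + w**4.

Integrate term by term and add the pieces.
Check: d/dw[-w**5/10 + w**4] = -w**4/2 + 4*w**3 = f(w).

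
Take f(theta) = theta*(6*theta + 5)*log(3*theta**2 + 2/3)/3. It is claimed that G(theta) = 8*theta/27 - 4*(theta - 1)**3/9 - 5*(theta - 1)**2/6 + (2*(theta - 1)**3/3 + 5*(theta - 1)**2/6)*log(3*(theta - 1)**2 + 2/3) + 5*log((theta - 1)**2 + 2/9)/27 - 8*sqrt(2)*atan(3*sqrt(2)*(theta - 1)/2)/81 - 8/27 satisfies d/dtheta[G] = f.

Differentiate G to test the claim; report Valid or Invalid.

d/dtheta[G] = 2*theta**2*log(3*theta**2 - 6*theta + 11/3) - 7*theta*log(3*theta**2 - 6*theta + 11/3)/3 + log(3*theta**2 - 6*theta + 11/3)/3
d/dtheta[G] - f(theta) = -2*theta**2*log(3*theta**2 + 2/3) + 2*theta**2*log(3*theta**2 - 6*theta + 11/3) - 5*theta*log(3*theta**2 + 2/3)/3 - 7*theta*log(3*theta**2 - 6*theta + 11/3)/3 + log(3*theta**2 - 6*theta + 11/3)/3 != 0.

Invalid: d/dtheta[G] - f = -2*theta**2*log(3*theta**2 + 2/3) + 2*theta**2*log(3*theta**2 - 6*theta + 11/3) - 5*theta*log(3*theta**2 + 2/3)/3 - 7*theta*log(3*theta**2 - 6*theta + 11/3)/3 + log(3*theta**2 - 6*theta + 11/3)/3, which is not 0.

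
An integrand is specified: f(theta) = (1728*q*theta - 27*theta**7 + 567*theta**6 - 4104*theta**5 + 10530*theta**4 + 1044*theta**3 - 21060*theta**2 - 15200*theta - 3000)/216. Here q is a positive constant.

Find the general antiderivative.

F(theta) = (20736*q*theta**2 - 81*theta**8 + 1944*theta**7 - 16416*theta**6 + 50544*theta**5 + 6264*theta**4 - 168480*theta**3 - 182400*theta**2 - 72000*theta - 10000)/5184 + C

Recover f(theta) by differentiating a candidate F(theta); any mismatch rules it out.
Check: d/dtheta[(20736*q*theta**2 - 81*theta**8 + 1944*theta**7 - 16416*theta**6 + 50544*theta**5 + 6264*theta**4 - 168480*theta**3 - 182400*theta**2 - 72000*theta - 10000)/5184] = 8*q*theta - theta**7/8 + 21*theta**6/8 - 19*theta**5 + 195*theta**4/4 + 29*theta**3/6 - 195*theta**2/2 - 1900*theta/27 - 125/9, which equals f(theta).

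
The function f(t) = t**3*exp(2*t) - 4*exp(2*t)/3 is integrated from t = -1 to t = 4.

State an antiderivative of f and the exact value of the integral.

Antiderivative: F(t) = t**3*exp(2*t)/2 - 3*t**2*exp(2*t)/4 + 3*t*exp(2*t)/4 - 25*exp(2*t)/24; value = 73*exp(-2)/24 + 527*exp(8)/24

Recognize the product-rule pattern: f = u'v + uv' with u = t**3/2 - 3*t**2/4 + 3*t/4 - 25/24, v = exp(2*t), so integration by parts undoes it.
F(t) = t**3*exp(2*t)/2 - 3*t**2*exp(2*t)/4 + 3*t*exp(2*t)/4 - 25*exp(2*t)/24 is an antiderivative of f.
Check: d/dt[t**3*exp(2*t)/2 - 3*t**2*exp(2*t)/4 + 3*t*exp(2*t)/4 - 25*exp(2*t)/24] = t**3*exp(2*t) - 4*exp(2*t)/3 = f(t).
F(4) = 527*exp(8)/24; F(-1) = -73*exp(-2)/24.
Integral = F(4) - F(-1) = 73*exp(-2)/24 + 527*exp(8)/24.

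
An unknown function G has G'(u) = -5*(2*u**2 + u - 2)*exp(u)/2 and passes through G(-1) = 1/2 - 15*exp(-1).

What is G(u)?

G'(u) has the shape v'r + vr' for v = -5*u**2 + 15*u/2 - 5/2 and r = exp(u) — it is the derivative of the product v*r.
A general antiderivative is (-10*u**2 + 15*u - 5)*exp(u)/2 + C.
The condition gives C = 1/2 - 15*exp(-1) - (-15*exp(-1)) = 1/2.
So G(u) = (-10*u**2 + 15*u - 5)*exp(u)/2 + 1/2.
Check: d/du[(-10*u**2 + 15*u - 5)*exp(u)/2 + 1/2] = -5*u**2*exp(u) - 5*u*exp(u)/2 + 5*exp(u), which equals G'(u).

G(u) = (-10*u**2 + 15*u - 5)*exp(u)/2 + 1/2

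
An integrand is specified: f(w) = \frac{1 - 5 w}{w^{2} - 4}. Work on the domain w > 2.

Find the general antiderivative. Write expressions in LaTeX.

Factor the denominator (\left(w - 2\right) \left(w + 2\right)) and decompose: f = - \frac{11}{4 \left(w + 2\right)} - \frac{9}{4 \left(w - 2\right)}; each piece integrates to a log, atan, or power term.
Check: d/dw[\frac{- 9 \log{\left(w - 2 \right)} - 11 \log{\left(w + 2 \right)}}{4}] = \frac{1 - 5 w}{w^{2} - 4} = f(w).

F(w) = \frac{- 9 \log{\left(w - 2 \right)} - 11 \log{\left(w + 2 \right)}}{4} + C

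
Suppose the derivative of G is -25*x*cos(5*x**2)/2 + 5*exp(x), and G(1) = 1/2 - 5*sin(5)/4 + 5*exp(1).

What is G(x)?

The integrand splits into summands that can be handled one at a time.
A general antiderivative is 5*exp(x) - 5*sin(5*x**2)/4 + C.
The condition gives C = 1/2 - 5*sin(5)/4 + 5*exp(1) - (-5*sin(5)/4 + 5*exp(1)) = 1/2.
So G(x) = (20*exp(x) - 5*sin(5*x**2) + 2)/4.
Check: d/dx[(20*exp(x) - 5*sin(5*x**2) + 2)/4] = -25*x*cos(5*x**2)/2 + 5*exp(x) = G'(x).

G(x) = (20*exp(x) - 5*sin(5*x**2) + 2)/4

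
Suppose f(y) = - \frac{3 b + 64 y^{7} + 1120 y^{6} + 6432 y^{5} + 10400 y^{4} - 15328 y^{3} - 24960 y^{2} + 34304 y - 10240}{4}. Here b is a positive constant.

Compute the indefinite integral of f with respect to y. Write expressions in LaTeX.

A candidate is checked by its d/dy: the result must match f(y).
Check: d/dy[\frac{- 3 b y - 8 \left(- y^{2} - 5 y + 4\right)^{4}}{4}] = - \frac{3 b}{4} - 16 y^{7} - 280 y^{6} - 1608 y^{5} - 2600 y^{4} + 3832 y^{3} + 6240 y^{2} - 8576 y + 2560, which equals f(y).

F(y) = \frac{- 3 b y - 8 \left(- y^{2} - 5 y + 4\right)^{4}}{4} + C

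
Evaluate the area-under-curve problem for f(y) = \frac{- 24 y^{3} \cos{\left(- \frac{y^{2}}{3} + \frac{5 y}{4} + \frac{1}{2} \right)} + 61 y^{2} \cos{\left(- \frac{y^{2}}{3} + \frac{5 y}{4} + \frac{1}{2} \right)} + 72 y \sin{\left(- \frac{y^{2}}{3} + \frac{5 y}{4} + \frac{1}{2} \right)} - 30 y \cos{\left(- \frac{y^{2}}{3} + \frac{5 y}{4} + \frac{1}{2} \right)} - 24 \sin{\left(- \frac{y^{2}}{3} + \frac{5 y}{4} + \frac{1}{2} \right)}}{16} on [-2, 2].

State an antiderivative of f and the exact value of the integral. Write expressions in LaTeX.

f has the shape u'v + uv' for u = \frac{9 y^{2}}{4} - \frac{3 y}{2} and v = \sin{\left(- \frac{y^{2}}{3} + \frac{5 y}{4} + \frac{1}{2} \right)} — it is the derivative of the product u*v.
F(y) = \frac{3 y \left(3 y - 2\right) \sin{\left(- \frac{y^{2}}{3} + \frac{5 y}{4} + \frac{1}{2} \right)}}{4} is an antiderivative of f.
Check: d/dy[\frac{3 y \left(3 y - 2\right) \sin{\left(- \frac{y^{2}}{3} + \frac{5 y}{4} + \frac{1}{2} \right)}}{4}] = - \frac{3 y^{3} \cos{\left(- \frac{y^{2}}{3} + \frac{5 y}{4} + \frac{1}{2} \right)}}{2} + \frac{61 y^{2} \cos{\left(- \frac{y^{2}}{3} + \frac{5 y}{4} + \frac{1}{2} \right)}}{16} + \frac{9 y \sin{\left(- \frac{y^{2}}{3} + \frac{5 y}{4} + \frac{1}{2} \right)}}{2} - \frac{15 y \cos{\left(- \frac{y^{2}}{3} + \frac{5 y}{4} + \frac{1}{2} \right)}}{8} - \frac{3 \sin{\left(- \frac{y^{2}}{3} + \frac{5 y}{4} + \frac{1}{2} \right)}}{2}, which equals f(y).
F(2) = 6 \sin{\left(\frac{5}{3} \right)}; F(-2) = - 12 \sin{\left(\frac{10}{3} \right)}.
Integral = F(2) - F(-2) = 12 \sin{\left(\frac{10}{3} \right)} + 6 \sin{\left(\frac{5}{3} \right)}.

Antiderivative: F(y) = \frac{3 y \left(3 y - 2\right) \sin{\left(- \frac{y^{2}}{3} + \frac{5 y}{4} + \frac{1}{2} \right)}}{4}; value = 12 \sin{\left(\frac{10}{3} \right)} + 6 \sin{\left(\frac{5}{3} \right)}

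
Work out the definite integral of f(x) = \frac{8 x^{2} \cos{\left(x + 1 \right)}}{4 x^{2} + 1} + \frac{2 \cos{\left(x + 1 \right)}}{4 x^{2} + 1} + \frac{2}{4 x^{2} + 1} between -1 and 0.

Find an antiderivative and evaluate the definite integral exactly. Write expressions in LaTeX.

The integrand splits into summands that can be handled one at a time.
F(x) = 2 \sin{\left(x + 1 \right)} + \operatorname{atan}{\left(2 x \right)} is an antiderivative of f.
Check: d/dx[2 \sin{\left(x + 1 \right)} + \operatorname{atan}{\left(2 x \right)}] = \frac{8 x^{2} \cos{\left(x + 1 \right)} + 2 \cos{\left(x + 1 \right)} + 2}{4 x^{2} + 1}, which equals f(x).
F(0) = 2 \sin{\left(1 \right)}; F(-1) = - \operatorname{atan}{\left(2 \right)}.
Integral = F(0) - F(-1) = \operatorname{atan}{\left(2 \right)} + 2 \sin{\left(1 \right)}.

Antiderivative: F(x) = 2 \sin{\left(x + 1 \right)} + \operatorname{atan}{\left(2 x \right)}; value = \operatorname{atan}{\left(2 \right)} + 2 \sin{\left(1 \right)}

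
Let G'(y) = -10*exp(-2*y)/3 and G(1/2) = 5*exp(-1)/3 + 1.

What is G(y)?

The proposed G(y) is checked by its d/dy: the result must match the given G'(y).
A general antiderivative is 5*exp(-2*y)/3 + C.
The condition gives C = 5*exp(-1)/3 + 1 - (5*exp(-1)/3) = 1.
So G(y) = 1 + 5*exp(-2*y)/3.
Check: d/dy[1 + 5*exp(-2*y)/3] = -10*exp(-2*y)/3 = G'(y).

G(y) = 1 + 5*exp(-2*y)/3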